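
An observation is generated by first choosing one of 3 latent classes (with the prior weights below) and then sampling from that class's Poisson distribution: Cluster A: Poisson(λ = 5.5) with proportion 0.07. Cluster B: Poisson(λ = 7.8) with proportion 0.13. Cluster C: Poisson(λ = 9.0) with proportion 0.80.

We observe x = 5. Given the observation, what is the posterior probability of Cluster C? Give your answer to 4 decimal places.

By Bayes' theorem, P(k | x) = π_k f_k(x) / Σ_j π_j f_j(x).
Component likelihoods at x = 5:
  L_A = e^(−5.5)·5.5^5/5! = 0.171401
  L_B = e^(−7.8)·7.8^5/5! = 0.0985814
  L_C = e^(−9.0)·9.0^5/5! = 0.0607269
Multiply by the mixture weights:
  π_A·L_A = 0.07 × 0.171401 = 0.011998
  π_B·L_B = 0.13 × 0.0985814 = 0.0128156
  π_C·L_C = 0.80 × 0.0607269 = 0.0485815
Sum: 0.011998 + 0.0128156 + 0.0485815 = 0.0733951
P(Cluster C | the observation) ≈ 0.6619

0.6619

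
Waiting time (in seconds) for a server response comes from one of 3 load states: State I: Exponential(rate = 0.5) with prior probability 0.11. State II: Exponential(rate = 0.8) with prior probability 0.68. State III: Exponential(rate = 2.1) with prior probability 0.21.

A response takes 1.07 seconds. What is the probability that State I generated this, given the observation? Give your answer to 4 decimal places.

0.1039

The responsibility of component k is P(Z=k) f_k(x) divided by Σ_j P(Z=j) f_j(x).
Exponential densities:
  p_I = 0.292835
  p_II = 0.339886
  p_III = 0.222003
Unnormalised posteriors:
  P(Z=I)·p_I = 0.11 × 0.292835 = 0.0322118
  P(Z=II)·p_II = 0.68 × 0.339886 = 0.231123
  P(Z=III)·p_III = 0.21 × 0.222003 = 0.0466207
Normaliser: 0.0322118 + 0.231123 + 0.0466207 = 0.309955
P(State I | 1.07 seconds) = 0.0322118 / 0.309955 ≈ 0.1039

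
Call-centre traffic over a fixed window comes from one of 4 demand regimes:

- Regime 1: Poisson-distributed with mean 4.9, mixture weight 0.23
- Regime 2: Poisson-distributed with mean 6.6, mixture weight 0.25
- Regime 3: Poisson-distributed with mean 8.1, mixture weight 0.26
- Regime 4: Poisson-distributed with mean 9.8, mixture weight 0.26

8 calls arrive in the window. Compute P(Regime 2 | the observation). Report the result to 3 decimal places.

By Bayes' theorem, P(k | x) = π_k f_k(x) / Σ_j π_j f_j(x).
Evaluate each component's likelihood at the observed value:
  p_1 = e^(−4.9)·4.9^8/8! = 0.0613769
  p_2 = e^(−6.6)·6.6^8/8! = 0.121475
  p_3 = e^(−8.1)·8.1^8/8! = 0.1395
  p_4 = e^(−9.8)·9.8^8/8! = 0.117004
Multiply by the mixture weights:
  π_1·p_1 = 0.23 × 0.0613769 = 0.0141167
  π_2·p_2 = 0.25 × 0.121475 = 0.0303688
  π_3·p_3 = 0.26 × 0.1395 = 0.03627
  π_4·p_4 = 0.26 × 0.117004 = 0.0304211
Evidence: 0.0141167 + 0.0303688 + 0.03627 + 0.0304211 = 0.111177
P(Regime 2 | 8 calls) = 0.0303688 / 0.111177 ≈ 0.273

0.273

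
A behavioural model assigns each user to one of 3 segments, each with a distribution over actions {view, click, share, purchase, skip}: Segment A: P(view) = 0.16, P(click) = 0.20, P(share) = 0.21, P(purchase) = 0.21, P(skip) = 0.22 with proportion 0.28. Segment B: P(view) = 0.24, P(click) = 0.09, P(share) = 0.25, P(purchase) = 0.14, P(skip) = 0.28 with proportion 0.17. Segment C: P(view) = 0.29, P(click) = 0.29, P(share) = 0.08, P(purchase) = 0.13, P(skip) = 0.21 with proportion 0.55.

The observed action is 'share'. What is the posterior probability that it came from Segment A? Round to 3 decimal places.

0.405

Posterior ∝ prior × likelihood, so P(k | x) ∝ w_k f_k(x); normalise over all components.
Component likelihoods at x = 'share':
  f_A = P(share | comp) = 0.21
  f_B = P(share | comp) = 0.25
  f_C = P(share | comp) = 0.08
Prior × likelihood for each component:
  w_A·f_A = 0.28 × 0.21 = 0.0588
  w_B·f_B = 0.17 × 0.25 = 0.0425
  w_C·f_C = 0.55 × 0.08 = 0.044
Evidence: 0.0588 + 0.0425 + 0.044 = 0.1453
So the posterior for Segment A is 0.0588 / 0.1453 ≈ 0.405.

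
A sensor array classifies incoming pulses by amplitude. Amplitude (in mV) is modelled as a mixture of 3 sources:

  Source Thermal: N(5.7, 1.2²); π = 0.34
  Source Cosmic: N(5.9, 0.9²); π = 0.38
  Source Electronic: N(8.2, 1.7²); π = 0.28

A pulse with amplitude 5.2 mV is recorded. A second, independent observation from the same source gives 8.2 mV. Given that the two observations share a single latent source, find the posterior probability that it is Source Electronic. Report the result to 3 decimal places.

The responsibility of component k is π_k f_k(x) divided by Σ_j π_j f_j(x).
Since both observations come from the same component, the likelihood for component k is f_k(x₁)·f_k(x₂).
  p_Thermal = [(1/(1.2·√(2π)))·exp(−(5.2−5.7)²/(2·1.2²)) = 0.332452·exp(-0.08681) = 0.30481] × [0.0379533] = 0.0115686
  p_Cosmic = [(1/(0.9·√(2π)))·exp(−(5.2−5.9)²/(2·0.9²)) = 0.443269·exp(-0.30247) = 0.327572] × [0.0169242] = 0.0055439
  p_Electronic = [(1/(1.7·√(2π)))·exp(−(5.2−8.2)²/(2·1.7²)) = 0.234672·exp(-1.55709) = 0.0494566] × [0.234672] = 0.0116061
Multiply by the mixture weights:
  π_Thermal·p_Thermal = 0.34 × 0.0115686 = 0.00393331
  π_Cosmic·p_Cosmic = 0.38 × 0.0055439 = 0.00210668
  π_Electronic·p_Electronic = 0.28 × 0.0116061 = 0.0032497
Evidence: 0.00393331 + 0.00210668 + 0.0032497 = 0.00928969
Responsibility of Source Electronic: 0.0032497 / 0.00928969 ≈ 0.350

0.350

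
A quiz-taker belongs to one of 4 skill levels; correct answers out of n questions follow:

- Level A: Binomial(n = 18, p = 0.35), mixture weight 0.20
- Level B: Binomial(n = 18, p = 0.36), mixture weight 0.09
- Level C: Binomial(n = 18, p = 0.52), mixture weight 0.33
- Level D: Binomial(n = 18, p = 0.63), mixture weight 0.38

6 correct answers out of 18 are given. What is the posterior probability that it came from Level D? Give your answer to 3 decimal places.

0.038

P(component k | x) = π_k·f_k(x) / marginal(x), where marginal(x) = Σ_j π_j·f_j(x).
Evaluate each component's likelihood at the observed value:
  f_A = 0.194107
  f_B = 0.19083
  f_C = 0.0549018
  f_D = 0.00764074
Multiply by the mixture weights:
  π_A·f_A = 0.20 × 0.194107 = 0.0388213
  π_B·f_B = 0.09 × 0.19083 = 0.0171747
  π_C·f_C = 0.33 × 0.0549018 = 0.0181176
  π_D·f_D = 0.38 × 0.00764074 = 0.00290348
Marginal: 0.0388213 + 0.0171747 + 0.0181176 + 0.00290348 = 0.0770171
P(Level D | the observation) = 0.00290348 / 0.0770171 ≈ 0.038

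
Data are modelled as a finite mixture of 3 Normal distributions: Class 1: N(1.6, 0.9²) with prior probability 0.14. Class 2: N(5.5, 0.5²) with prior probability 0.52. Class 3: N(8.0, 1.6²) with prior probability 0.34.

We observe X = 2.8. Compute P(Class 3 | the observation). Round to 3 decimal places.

0.017

Posterior ∝ prior × likelihood, so P(k | x) ∝ π_k f_k(x); normalise over all components.
Component likelihoods at x = 2.8:
  f_1 = (1/(0.9·√(2π)))·exp(−(2.8−1.6)²/(2·0.9²)) = 0.443269·exp(-0.88889) = 0.182233
  f_2 = (1/(0.5·√(2π)))·exp(−(2.8−5.5)²/(2·0.5²)) = 0.797885·exp(-14.58000) = 3.71472e-07
  f_3 = (1/(1.6·√(2π)))·exp(−(2.8−8.0)²/(2·1.6²)) = 0.249339·exp(-5.28125) = 0.00126816
Weight by the priors:
  π_1·f_1 = 0.14 × 0.182233 = 0.0255127
  π_2·f_2 = 0.52 × 3.71472e-07 = 1.93166e-07
  π_3·f_3 = 0.34 × 0.00126816 = 0.000431173
Normaliser: 0.0255127 + 1.93166e-07 + 0.000431173 = 0.025944
P(Class 3 | x) = 0.000431173 / 0.025944 ≈ 0.017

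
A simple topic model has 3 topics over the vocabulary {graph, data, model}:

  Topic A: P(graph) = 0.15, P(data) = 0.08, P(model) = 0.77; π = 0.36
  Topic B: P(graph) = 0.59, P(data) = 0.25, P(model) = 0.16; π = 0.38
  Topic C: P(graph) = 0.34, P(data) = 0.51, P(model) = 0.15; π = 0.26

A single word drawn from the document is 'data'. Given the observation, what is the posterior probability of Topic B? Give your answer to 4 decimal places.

Posterior ∝ prior × likelihood, so P(k | x) ∝ π_k f_k(x); normalise over all components.
Categorical probabilities:
  p_A = 0.08
  p_B = 0.25
  p_C = 0.51
Multiply by the mixture weights:
  π_A·p_A = 0.36 × 0.08 = 0.0288
  π_B·p_B = 0.38 × 0.25 = 0.095
  π_C·p_C = 0.26 × 0.51 = 0.1326
Evidence: 0.0288 + 0.095 + 0.1326 = 0.2564
Responsibility of Topic B: 0.095 / 0.2564 ≈ 0.3705

0.3705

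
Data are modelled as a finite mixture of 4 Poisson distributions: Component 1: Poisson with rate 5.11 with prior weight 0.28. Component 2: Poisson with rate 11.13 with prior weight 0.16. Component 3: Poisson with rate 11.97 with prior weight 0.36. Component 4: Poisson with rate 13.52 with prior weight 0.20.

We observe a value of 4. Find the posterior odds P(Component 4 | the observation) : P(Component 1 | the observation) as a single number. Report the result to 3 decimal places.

Only the two components matter; the odds are (π_i f_i(x)) / (π_j f_j(x)).
Evaluate each component's likelihood at the observed value:
  p_1 = 0.171486
  p_2 = 0.00937717
  p_3 = 0.00541577
  p_4 = 0.00187083
Odds = (0.20/0.28) × (0.00187083/0.171486) = 0.714286 × 0.0109095 ≈ 0.008

0.008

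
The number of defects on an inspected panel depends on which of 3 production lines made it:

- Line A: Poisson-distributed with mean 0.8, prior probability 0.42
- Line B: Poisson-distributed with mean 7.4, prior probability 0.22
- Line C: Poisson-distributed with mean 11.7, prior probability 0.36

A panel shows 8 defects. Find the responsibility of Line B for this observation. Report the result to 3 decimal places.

0.536

Posterior ∝ prior × likelihood, so P(k | x) ∝ π_k f_k(x); normalise over all components.
Evaluate each component's likelihood at the observed value:
  L_A = e^(−0.8)·0.8^8/8! = 1.86966e-06
  L_B = e^(−7.4)·7.4^8/8! = 0.136318
  L_C = e^(−11.7)·11.7^8/8! = 0.0722306
Weight by the priors:
  π_A·L_A = 0.42 × 1.86966e-06 = 7.85259e-07
  π_B·L_B = 0.22 × 0.136318 = 0.02999
  π_C·L_C = 0.36 × 0.0722306 = 0.026003
Sum: 7.85259e-07 + 0.02999 + 0.026003 = 0.0559938
So the posterior for Line B is 0.02999 / 0.0559938 ≈ 0.536.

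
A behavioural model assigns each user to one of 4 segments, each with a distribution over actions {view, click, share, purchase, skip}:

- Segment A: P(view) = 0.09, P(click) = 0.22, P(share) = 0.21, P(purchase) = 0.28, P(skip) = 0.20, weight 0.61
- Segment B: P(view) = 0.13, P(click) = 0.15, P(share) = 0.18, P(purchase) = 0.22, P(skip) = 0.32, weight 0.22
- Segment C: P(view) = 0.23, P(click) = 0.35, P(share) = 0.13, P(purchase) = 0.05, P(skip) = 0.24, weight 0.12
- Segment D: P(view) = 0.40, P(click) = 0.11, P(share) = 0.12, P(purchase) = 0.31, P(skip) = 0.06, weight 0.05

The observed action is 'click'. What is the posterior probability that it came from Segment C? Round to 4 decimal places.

The responsibility of component k is w_k f_k(x) divided by Σ_j w_j f_j(x).
Evaluate each component's likelihood at the observed value:
  f_A = P(click | comp) = 0.22
  f_B = P(click | comp) = 0.15
  f_C = P(click | comp) = 0.35
  f_D = P(click | comp) = 0.11
Unnormalised posteriors:
  w_A·f_A = 0.61 × 0.22 = 0.1342
  w_B·f_B = 0.22 × 0.15 = 0.033
  w_C·f_C = 0.12 × 0.35 = 0.042
  w_D·f_D = 0.05 × 0.11 = 0.0055
Marginal: 0.1342 + 0.033 + 0.042 + 0.0055 = 0.2147
P(Segment C | the observation) = 0.042 / 0.2147 ≈ 0.1956

0.1956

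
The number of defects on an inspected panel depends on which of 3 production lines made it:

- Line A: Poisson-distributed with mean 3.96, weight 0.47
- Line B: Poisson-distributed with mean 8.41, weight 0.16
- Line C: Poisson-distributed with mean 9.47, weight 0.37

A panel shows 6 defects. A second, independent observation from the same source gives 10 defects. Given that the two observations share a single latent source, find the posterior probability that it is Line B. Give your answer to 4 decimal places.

By Bayes' theorem, P(k | x) = π_k f_k(x) / Σ_j π_j f_j(x).
Since both observations come from the same component, the likelihood for component k is f_k(x₁)·f_k(x₂).
  f_A = [e^(−3.96)·3.96^6/6! = 0.102102] × [0.00498176] = 0.000508645
  f_B = [e^(−8.41)·8.41^6/6! = 0.109402] × [0.108588] = 0.0118797
  f_C = [e^(−9.47)·9.47^6/6! = 0.0772678] × [0.123301] = 0.00952723
Weight by the priors:
  π_A·f_A = 0.47 × 0.000508645 = 0.000239063
  π_B·f_B = 0.16 × 0.0118797 = 0.00190076
  π_C·f_C = 0.37 × 0.00952723 = 0.00352508
Normaliser: 0.000239063 + 0.00190076 + 0.00352508 = 0.0056649
P(Line B | x₁,x₂) ≈ 0.3355

0.3355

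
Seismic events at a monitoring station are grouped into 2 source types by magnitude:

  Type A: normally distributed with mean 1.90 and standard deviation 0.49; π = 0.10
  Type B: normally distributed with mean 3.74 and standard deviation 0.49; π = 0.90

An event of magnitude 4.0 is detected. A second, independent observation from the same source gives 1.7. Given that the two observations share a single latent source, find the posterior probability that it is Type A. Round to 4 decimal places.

The responsibility of component k is π_k f_k(x) divided by Σ_j π_j f_j(x).
Since both observations come from the same component, the likelihood for component k is f_k(x₁)·f_k(x₂).
  p_A = [(1/(0.49·√(2π)))·exp(−(4.0−1.90)²/(2·0.49²)) = 0.814168·exp(-9.18367) = 8.36171e-05] × [0.749097] = 6.26373e-05
  p_B = [(1/(0.49·√(2π)))·exp(−(4.0−3.74)²/(2·0.49²)) = 0.814168·exp(-0.14077) = 0.707255] × [0.000140265] = 9.92031e-05
Weight by the priors:
  π_A·p_A = 0.10 × 6.26373e-05 = 6.26373e-06
  π_B·p_B = 0.90 × 9.92031e-05 = 8.92828e-05
Marginal: 6.26373e-06 + 8.92828e-05 = 9.55466e-05
P(Type A | x₁,x₂) = 6.26373e-06 / 9.55466e-05 ≈ 0.0656

0.0656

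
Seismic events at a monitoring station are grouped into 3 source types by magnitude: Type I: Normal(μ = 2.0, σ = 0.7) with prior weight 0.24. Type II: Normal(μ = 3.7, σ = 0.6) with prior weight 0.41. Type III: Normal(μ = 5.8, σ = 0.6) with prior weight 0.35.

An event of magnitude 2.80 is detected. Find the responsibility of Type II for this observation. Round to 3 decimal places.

By Bayes' theorem, P(k | x) = π_k f_k(x) / Σ_j π_j f_j(x).
Normal densities:
  L_I = 0.296614
  L_II = 0.215863
  L_III = 2.47787e-06
Multiply by the mixture weights:
  π_I·L_I = 0.24 × 0.296614 = 0.0711873
  π_II·L_II = 0.41 × 0.215863 = 0.0885037
  π_III·L_III = 0.35 × 2.47787e-06 = 8.67253e-07
Sum: 0.0711873 + 0.0885037 + 8.67253e-07 = 0.159692
So the posterior for Type II is 0.0885037 / 0.159692 ≈ 0.554.

0.554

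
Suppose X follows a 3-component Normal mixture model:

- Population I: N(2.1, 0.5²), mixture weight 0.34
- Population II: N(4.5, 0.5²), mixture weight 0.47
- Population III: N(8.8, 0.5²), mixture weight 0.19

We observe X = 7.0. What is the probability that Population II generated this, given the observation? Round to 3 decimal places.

0.006

P(component k | x) = π_k·f_k(x) / marginal(x), where marginal(x) = Σ_j π_j·f_j(x).
Evaluate each component's likelihood at the observed value:
  f_I = (1/(0.5·√(2π)))·exp(−(7.0−2.1)²/(2·0.5²)) = 0.797885·exp(-48.02000) = 1.1146e-21
  f_II = (1/(0.5·√(2π)))·exp(−(7.0−4.5)²/(2·0.5²)) = 0.797885·exp(-12.50000) = 2.97344e-06
  f_III = (1/(0.5·√(2π)))·exp(−(7.0−8.8)²/(2·0.5²)) = 0.797885·exp(-6.48000) = 0.0012238
Unnormalised posteriors:
  π_I·f_I = 0.34 × 1.1146e-21 = 3.78964e-22
  π_II·f_II = 0.47 × 2.97344e-06 = 1.39752e-06
  π_III·f_III = 0.19 × 0.0012238 = 0.000232523
Sum: 3.78964e-22 + 1.39752e-06 + 0.000232523 = 0.00023392
P(Population II | the observation) ≈ 0.006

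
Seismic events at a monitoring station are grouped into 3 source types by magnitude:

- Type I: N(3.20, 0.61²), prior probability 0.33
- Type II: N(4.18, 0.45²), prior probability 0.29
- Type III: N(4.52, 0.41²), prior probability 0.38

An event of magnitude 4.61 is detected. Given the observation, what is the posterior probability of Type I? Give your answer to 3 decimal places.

The responsibility of component k is w_k f_k(x) divided by Σ_j w_j f_j(x).
Normal densities:
  p_I = (1/(0.61·√(2π)))·exp(−(4.61−3.20)²/(2·0.61²)) = 0.654004·exp(-2.67146) = 0.0452252
  p_II = (1/(0.45·√(2π)))·exp(−(4.61−4.18)²/(2·0.45²)) = 0.886538·exp(-0.45654) = 0.561595
  p_III = (1/(0.41·√(2π)))·exp(−(4.61−4.52)²/(2·0.41²)) = 0.973030·exp(-0.02409) = 0.949867
Multiply by the mixture weights:
  w_I·p_I = 0.33 × 0.0452252 = 0.0149243
  w_II·p_II = 0.29 × 0.561595 = 0.162863
  w_III·p_III = 0.38 × 0.949867 = 0.360949
Denominator: 0.0149243 + 0.162863 + 0.360949 = 0.538736
P(Type I | 4.61) = 0.0149243 / 0.538736 ≈ 0.028

0.028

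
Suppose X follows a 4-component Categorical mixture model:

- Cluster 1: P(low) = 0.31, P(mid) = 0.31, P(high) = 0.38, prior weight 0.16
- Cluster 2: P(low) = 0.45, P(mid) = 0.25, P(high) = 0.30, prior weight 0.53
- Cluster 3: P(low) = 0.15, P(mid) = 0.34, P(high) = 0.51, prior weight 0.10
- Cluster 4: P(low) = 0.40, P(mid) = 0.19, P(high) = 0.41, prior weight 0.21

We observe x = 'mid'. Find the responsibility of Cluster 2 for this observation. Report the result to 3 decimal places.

Posterior ∝ prior × likelihood, so P(k | x) ∝ π_k f_k(x); normalise over all components.
Evaluate each component's likelihood at the observed value:
  f_1 = 0.31
  f_2 = 0.25
  f_3 = 0.34
  f_4 = 0.19
Weight by the priors:
  π_1·f_1 = 0.16 × 0.31 = 0.0496
  π_2·f_2 = 0.53 × 0.25 = 0.1325
  π_3·f_3 = 0.10 × 0.34 = 0.034
  π_4·f_4 = 0.21 × 0.19 = 0.0399
Evidence: 0.0496 + 0.1325 + 0.034 + 0.0399 = 0.256
Responsibility of Cluster 2: 0.1325 / 0.256 ≈ 0.518

0.518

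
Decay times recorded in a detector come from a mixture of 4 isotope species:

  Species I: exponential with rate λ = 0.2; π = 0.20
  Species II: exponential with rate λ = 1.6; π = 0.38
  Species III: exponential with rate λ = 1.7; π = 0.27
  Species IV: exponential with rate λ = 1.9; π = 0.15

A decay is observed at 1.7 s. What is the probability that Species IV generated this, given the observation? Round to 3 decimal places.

0.107

The responsibility of component k is π_k f_k(x) divided by Σ_j π_j f_j(x).
Exponential densities:
  p_I = 0.142354
  p_II = 0.1054
  p_III = 0.0944796
  p_IV = 0.0751592
Prior × likelihood for each component:
  π_I·p_I = 0.20 × 0.142354 = 0.0284708
  π_II·p_II = 0.38 × 0.1054 = 0.0400519
  π_III·p_III = 0.27 × 0.0944796 = 0.0255095
  π_IV·p_IV = 0.15 × 0.0751592 = 0.0112739
Marginal: 0.0284708 + 0.0400519 + 0.0255095 + 0.0112739 = 0.105306
P(Species IV | x) = 0.0112739 / 0.105306 ≈ 0.107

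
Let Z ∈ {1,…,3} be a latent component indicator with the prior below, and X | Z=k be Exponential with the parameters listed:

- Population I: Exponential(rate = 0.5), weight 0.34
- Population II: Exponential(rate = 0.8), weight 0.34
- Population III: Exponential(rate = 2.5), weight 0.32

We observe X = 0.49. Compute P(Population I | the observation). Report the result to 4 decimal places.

0.2411

P(component k | x) = π_k·f_k(x) / marginal(x), where marginal(x) = Σ_j π_j·f_j(x).
Evaluate each component's likelihood at the observed value:
  p_I = 0.391352
  p_II = 0.540563
  p_III = 0.734394
Weight by the priors:
  π_I·p_I = 0.34 × 0.391352 = 0.13306
  π_II·p_II = 0.34 × 0.540563 = 0.183792
  π_III·p_III = 0.32 × 0.734394 = 0.235006
Sum: 0.13306 + 0.183792 + 0.235006 = 0.551857
So the posterior for Population I is 0.13306 / 0.551857 ≈ 0.2411.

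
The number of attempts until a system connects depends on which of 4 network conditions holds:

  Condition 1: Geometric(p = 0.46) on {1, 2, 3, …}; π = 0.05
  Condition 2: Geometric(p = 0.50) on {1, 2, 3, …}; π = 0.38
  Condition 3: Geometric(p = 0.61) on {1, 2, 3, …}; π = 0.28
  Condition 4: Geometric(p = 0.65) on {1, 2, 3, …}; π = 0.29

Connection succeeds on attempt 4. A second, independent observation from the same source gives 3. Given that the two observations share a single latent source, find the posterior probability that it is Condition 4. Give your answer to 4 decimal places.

0.1277

By Bayes' theorem, P(k | x) = P(Z=k) f_k(x) / Σ_j P(Z=j) f_j(x).
Since both observations come from the same component, the likelihood for component k is f_k(x₁)·f_k(x₂).
  f_1 = [0.0724334] × [0.134136] = 0.00971593
  f_2 = [0.0625] × [0.125] = 0.0078125
  f_3 = [0.0361846] × [0.092781] = 0.00335724
  f_4 = [0.0278687] × [0.079625] = 0.00221905
Weight by the priors:
  P(Z=1)·f_1 = 0.05 × 0.00971593 = 0.000485797
  P(Z=2)·f_2 = 0.38 × 0.0078125 = 0.00296875
  P(Z=3)·f_3 = 0.28 × 0.00335724 = 0.000940028
  P(Z=4)·f_4 = 0.29 × 0.00221905 = 0.000643524
Denominator: 0.000485797 + 0.00296875 + 0.000940028 + 0.000643524 = 0.0050381
So the posterior for Condition 4 is 0.000643524 / 0.0050381 ≈ 0.1277.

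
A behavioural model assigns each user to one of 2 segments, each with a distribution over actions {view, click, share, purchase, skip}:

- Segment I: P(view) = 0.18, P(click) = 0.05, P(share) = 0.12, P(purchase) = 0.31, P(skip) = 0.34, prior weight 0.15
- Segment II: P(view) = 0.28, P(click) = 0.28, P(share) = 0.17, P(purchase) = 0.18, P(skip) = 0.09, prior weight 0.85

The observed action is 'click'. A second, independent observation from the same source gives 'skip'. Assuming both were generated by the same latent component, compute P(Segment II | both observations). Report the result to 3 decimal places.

0.894

Apply Bayes' rule: the posterior for each component is proportional to its prior times its likelihood at x.
Since both observations come from the same component, the likelihood for component k is f_k(x₁)·f_k(x₂).
  p_I = [0.05] × [0.34] = 0.017
  p_II = [0.28] × [0.09] = 0.0252
Unnormalised posteriors:
  π_I·p_I = 0.15 × 0.017 = 0.00255
  π_II·p_II = 0.85 × 0.0252 = 0.02142
Normaliser: 0.00255 + 0.02142 = 0.02397
P(Segment II | x) = 0.02142 / 0.02397 ≈ 0.894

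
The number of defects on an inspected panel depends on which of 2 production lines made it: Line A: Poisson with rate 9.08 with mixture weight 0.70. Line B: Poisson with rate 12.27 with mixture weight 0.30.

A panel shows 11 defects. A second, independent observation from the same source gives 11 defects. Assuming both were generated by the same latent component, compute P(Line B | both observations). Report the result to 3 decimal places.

Posterior ∝ prior × likelihood, so P(k | x) ∝ π_k f_k(x); normalise over all components.
Since both observations come from the same component, the likelihood for component k is f_k(x₁)·f_k(x₂).
  L_A = [0.0987176] × [0.0987176] = 0.00974517
  L_B = [0.111517] × [0.111517] = 0.012436
Multiply by the mixture weights:
  π_A·L_A = 0.70 × 0.00974517 = 0.00682162
  π_B·L_B = 0.30 × 0.012436 = 0.00373081
Normaliser: 0.00682162 + 0.00373081 = 0.0105524
So the posterior for Line B is 0.00373081 / 0.0105524 ≈ 0.354.

0.354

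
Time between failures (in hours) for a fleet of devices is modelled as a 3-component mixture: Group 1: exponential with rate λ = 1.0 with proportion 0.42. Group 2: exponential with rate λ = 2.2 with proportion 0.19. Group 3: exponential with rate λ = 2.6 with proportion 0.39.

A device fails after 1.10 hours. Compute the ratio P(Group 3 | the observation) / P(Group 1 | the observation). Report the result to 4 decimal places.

0.4154

Posterior odds = (π_i f_i(x)) / (π_j f_j(x)); the normalising sum cancels.
Exponential densities:
  p_1 = 0.332871
  p_2 = 0.195628
  p_3 = 0.148899
0.0580705 / 0.139806 ≈ 0.4154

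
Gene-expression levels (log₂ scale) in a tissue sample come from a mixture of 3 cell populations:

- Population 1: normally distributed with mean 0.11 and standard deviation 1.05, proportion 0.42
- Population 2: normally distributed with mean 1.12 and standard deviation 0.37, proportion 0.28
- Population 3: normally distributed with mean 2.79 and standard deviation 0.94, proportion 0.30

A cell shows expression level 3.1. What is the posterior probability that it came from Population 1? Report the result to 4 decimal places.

Posterior ∝ prior × likelihood, so P(k | x) ∝ π_k f_k(x); normalise over all components.
Evaluate each component's likelihood at the observed value:
  L_1 = 0.00659004
  L_2 = 6.52035e-07
  L_3 = 0.401944
Multiply by the mixture weights:
  π_1·L_1 = 0.42 × 0.00659004 = 0.00276782
  π_2·L_2 = 0.28 × 6.52035e-07 = 1.8257e-07
  π_3·L_3 = 0.30 × 0.401944 = 0.120583
Sum: 0.00276782 + 1.8257e-07 + 0.120583 = 0.123351
P(Population 1 | data) ≈ 0.0224

0.0224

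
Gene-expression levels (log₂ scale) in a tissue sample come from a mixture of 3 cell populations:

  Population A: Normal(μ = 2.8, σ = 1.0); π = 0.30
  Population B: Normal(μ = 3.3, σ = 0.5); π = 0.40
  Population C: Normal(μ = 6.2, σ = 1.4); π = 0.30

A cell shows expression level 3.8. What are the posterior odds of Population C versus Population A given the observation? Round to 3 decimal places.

0.271

The posterior odds equal the prior odds times the likelihood ratio: (w_i/w_j)·(f_i(x)/f_j(x)).
Component likelihoods at x = 3.8:
  p_A = (1/(1.0·√(2π)))·exp(−(3.8−2.8)²/(2·1.0²)) = 0.398942·exp(-0.50000) = 0.241971
  p_B = (1/(0.5·√(2π)))·exp(−(3.8−3.3)²/(2·0.5²)) = 0.797885·exp(-0.50000) = 0.483941
  p_C = (1/(1.4·√(2π)))·exp(−(3.8−6.2)²/(2·1.4²)) = 0.284959·exp(-1.46939) = 0.0655594
Odds = (0.30/0.30) × (0.0655594/0.241971) = 1 × 0.270939 ≈ 0.271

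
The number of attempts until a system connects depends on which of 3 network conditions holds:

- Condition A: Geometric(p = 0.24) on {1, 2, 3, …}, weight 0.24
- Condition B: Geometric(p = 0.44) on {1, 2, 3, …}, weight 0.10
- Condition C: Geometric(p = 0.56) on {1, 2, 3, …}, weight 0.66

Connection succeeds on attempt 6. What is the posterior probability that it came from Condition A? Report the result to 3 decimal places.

0.632

Apply Bayes' rule: the posterior for each component is proportional to its prior times its likelihood at x.
Component likelihoods at x = 6:
  f_A = 0.0608526
  f_B = 0.0242322
  f_C = 0.00923531
Multiply by the mixture weights:
  w_A·f_A = 0.24 × 0.0608526 = 0.0146046
  w_B·f_B = 0.10 × 0.0242322 = 0.00242322
  w_C·f_C = 0.66 × 0.00923531 = 0.0060953
Marginal: 0.0146046 + 0.00242322 + 0.0060953 = 0.0231231
So the posterior for Condition A is 0.0146046 / 0.0231231 ≈ 0.632.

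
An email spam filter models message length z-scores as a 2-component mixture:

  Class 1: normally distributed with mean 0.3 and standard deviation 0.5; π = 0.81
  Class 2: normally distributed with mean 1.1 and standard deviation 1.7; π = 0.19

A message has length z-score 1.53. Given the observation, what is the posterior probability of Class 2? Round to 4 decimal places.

The responsibility of component k is w_k f_k(x) divided by Σ_j w_j f_j(x).
Normal densities:
  f_1 = (1/(0.5·√(2π)))·exp(−(1.53−0.3)²/(2·0.5²)) = 0.797885·exp(-3.02580) = 0.0387126
  f_2 = (1/(1.7·√(2π)))·exp(−(1.53−1.1)²/(2·1.7²)) = 0.234672·exp(-0.03199) = 0.227284
Weight by the priors:
  w_1·f_1 = 0.81 × 0.0387126 = 0.0313572
  w_2·f_2 = 0.19 × 0.227284 = 0.0431839
Denominator: 0.0313572 + 0.0431839 = 0.0745411
P(Class 2 | data) ≈ 0.5793

0.5793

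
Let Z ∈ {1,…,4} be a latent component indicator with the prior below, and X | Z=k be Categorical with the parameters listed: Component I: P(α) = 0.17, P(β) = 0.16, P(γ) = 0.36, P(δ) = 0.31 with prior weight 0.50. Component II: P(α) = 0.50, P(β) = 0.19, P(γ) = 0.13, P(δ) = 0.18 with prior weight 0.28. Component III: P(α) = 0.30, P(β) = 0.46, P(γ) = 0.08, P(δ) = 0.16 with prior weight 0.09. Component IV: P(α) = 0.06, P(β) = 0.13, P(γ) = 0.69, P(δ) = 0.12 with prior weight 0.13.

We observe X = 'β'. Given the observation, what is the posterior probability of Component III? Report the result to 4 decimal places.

0.2162

By Bayes' theorem, P(k | x) = w_k f_k(x) / Σ_j w_j f_j(x).
Component likelihoods at x = 'β':
  L_I = 0.16
  L_II = 0.19
  L_III = 0.46
  L_IV = 0.13
Unnormalised posteriors:
  w_I·L_I = 0.50 × 0.16 = 0.08
  w_II·L_II = 0.28 × 0.19 = 0.0532
  w_III·L_III = 0.09 × 0.46 = 0.0414
  w_IV·L_IV = 0.13 × 0.13 = 0.0169
Denominator: 0.08 + 0.0532 + 0.0414 + 0.0169 = 0.1915
P(Component III | the observation) ≈ 0.2162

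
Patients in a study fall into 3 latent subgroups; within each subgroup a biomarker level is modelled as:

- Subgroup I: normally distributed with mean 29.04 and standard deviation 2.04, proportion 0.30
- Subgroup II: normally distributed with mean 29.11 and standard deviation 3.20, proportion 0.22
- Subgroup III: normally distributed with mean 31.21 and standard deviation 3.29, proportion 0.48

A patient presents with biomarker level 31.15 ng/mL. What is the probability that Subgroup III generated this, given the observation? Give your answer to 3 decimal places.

The responsibility of component k is w_k f_k(x) divided by Σ_j w_j f_j(x).
Component likelihoods at x = 31.15 ng/mL:
  L_I = (1/(2.04·√(2π)))·exp(−(31.15−29.04)²/(2·2.04²)) = 0.195560·exp(-0.53490) = 0.114545
  L_II = (1/(3.20·√(2π)))·exp(−(31.15−29.11)²/(2·3.20²)) = 0.124669·exp(-0.20320) = 0.101744
  L_III = (1/(3.29·√(2π)))·exp(−(31.15−31.21)²/(2·3.29²)) = 0.121259·exp(-0.00017) = 0.121239
Weight by the priors:
  w_I·L_I = 0.30 × 0.114545 = 0.0343634
  w_II·L_II = 0.22 × 0.101744 = 0.0223837
  w_III·L_III = 0.48 × 0.121239 = 0.0581947
Sum: 0.0343634 + 0.0223837 + 0.0581947 = 0.114942
Responsibility of Subgroup III: 0.0581947 / 0.114942 ≈ 0.506

0.506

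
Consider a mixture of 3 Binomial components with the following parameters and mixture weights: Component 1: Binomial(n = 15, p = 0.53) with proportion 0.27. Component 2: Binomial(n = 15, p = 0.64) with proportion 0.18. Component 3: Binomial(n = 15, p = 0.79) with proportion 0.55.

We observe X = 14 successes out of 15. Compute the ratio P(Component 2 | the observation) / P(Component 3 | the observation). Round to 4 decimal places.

The posterior odds equal the prior odds times the likelihood ratio: (w_i/w_j)·(f_i(x)/f_j(x)).
Component likelihoods at x = 14 successes out of 15:
  L_1 = C(15,14)·0.53^14·0.47^1 = 15·0.000137995·0.47 = 0.000972862
  L_2 = C(15,14)·0.64^14·0.36^1 = 15·0.00193428·0.36 = 0.0104451
  L_3 = C(15,14)·0.79^14·0.21^1 = 15·0.036879·0.21 = 0.116169
Posterior odds = (w_2·L_2) / (w_3·L_3) = (0.18·0.0104451) / (0.55·0.116169) = 0.00188012 / 0.0638929 ≈ 0.0294

0.0294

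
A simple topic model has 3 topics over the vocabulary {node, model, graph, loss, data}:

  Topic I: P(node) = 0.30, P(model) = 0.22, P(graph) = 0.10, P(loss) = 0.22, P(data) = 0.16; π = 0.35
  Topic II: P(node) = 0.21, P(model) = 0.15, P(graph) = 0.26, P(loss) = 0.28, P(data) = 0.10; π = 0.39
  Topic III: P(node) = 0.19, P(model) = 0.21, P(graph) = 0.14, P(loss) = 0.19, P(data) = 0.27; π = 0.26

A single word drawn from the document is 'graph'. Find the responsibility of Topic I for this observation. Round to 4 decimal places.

0.2025

Apply Bayes' rule: the posterior for each component is proportional to its prior times its likelihood at x.
Component likelihoods at x = 'graph':
  f_I = 0.1
  f_II = 0.26
  f_III = 0.14
Weight by the priors:
  P(Z=I)·f_I = 0.35 × 0.1 = 0.035
  P(Z=II)·f_II = 0.39 × 0.26 = 0.1014
  P(Z=III)·f_III = 0.26 × 0.14 = 0.0364
Sum: 0.035 + 0.1014 + 0.0364 = 0.1728
So the posterior for Topic I is 0.035 / 0.1728 ≈ 0.2025.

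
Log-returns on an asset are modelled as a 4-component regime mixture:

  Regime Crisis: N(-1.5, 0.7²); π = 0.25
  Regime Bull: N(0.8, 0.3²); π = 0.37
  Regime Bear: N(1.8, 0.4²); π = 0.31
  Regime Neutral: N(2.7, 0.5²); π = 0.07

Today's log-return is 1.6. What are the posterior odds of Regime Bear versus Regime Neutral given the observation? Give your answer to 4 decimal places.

54.9388

Posterior odds = (π_i f_i(x)) / (π_j f_j(x)); the normalising sum cancels.
Component likelihoods at x = 1.6:
  L_Crisis = 3.14099e-05
  L_Bull = 0.0379866
  L_Bear = 0.880163
  L_Neutral = 0.0709492
Posterior odds = (π_Bear·L_Bear) / (π_Neutral·L_Neutral) = (0.31·0.880163) / (0.07·0.0709492) = 0.272851 / 0.00496644 ≈ 54.9388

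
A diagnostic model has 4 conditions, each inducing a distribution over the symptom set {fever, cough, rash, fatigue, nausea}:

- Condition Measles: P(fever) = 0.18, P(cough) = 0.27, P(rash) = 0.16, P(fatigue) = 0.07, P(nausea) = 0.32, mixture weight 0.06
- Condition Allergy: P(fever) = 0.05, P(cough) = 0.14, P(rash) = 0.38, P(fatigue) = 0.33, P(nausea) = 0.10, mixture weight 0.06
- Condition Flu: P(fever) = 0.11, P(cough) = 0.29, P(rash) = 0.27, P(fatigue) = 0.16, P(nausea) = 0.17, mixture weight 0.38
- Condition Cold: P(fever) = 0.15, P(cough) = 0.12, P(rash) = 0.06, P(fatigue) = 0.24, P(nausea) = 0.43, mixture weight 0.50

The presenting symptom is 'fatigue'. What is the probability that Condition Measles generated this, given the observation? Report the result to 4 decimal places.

Posterior ∝ prior × likelihood, so P(k | x) ∝ π_k f_k(x); normalise over all components.
Categorical probabilities:
  f_Measles = P(fatigue | comp) = 0.07
  f_Allergy = P(fatigue | comp) = 0.33
  f_Flu = P(fatigue | comp) = 0.16
  f_Cold = P(fatigue | comp) = 0.24
Unnormalised posteriors:
  π_Measles·f_Measles = 0.06 × 0.07 = 0.0042
  π_Allergy·f_Allergy = 0.06 × 0.33 = 0.0198
  π_Flu·f_Flu = 0.38 × 0.16 = 0.0608
  π_Cold·f_Cold = 0.50 × 0.24 = 0.12
Normaliser: 0.0042 + 0.0198 + 0.0608 + 0.12 = 0.2048
Responsibility of Condition Measles: 0.0042 / 0.2048 ≈ 0.0205

0.0205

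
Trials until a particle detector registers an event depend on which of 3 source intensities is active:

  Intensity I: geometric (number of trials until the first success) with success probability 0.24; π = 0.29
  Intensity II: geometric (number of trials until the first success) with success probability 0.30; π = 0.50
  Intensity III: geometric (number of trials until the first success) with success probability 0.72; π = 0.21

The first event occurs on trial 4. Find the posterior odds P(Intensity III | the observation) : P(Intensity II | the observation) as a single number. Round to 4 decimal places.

The posterior odds equal the prior odds times the likelihood ratio: (π_i/π_j)·(f_i(x)/f_j(x)).
Evaluate each component's likelihood at the observed value:
  p_I = 0.24·(1−0.24)^3 = 0.24·0.438976 = 0.105354
  p_II = 0.30·(1−0.30)^3 = 0.30·0.343 = 0.1029
  p_III = 0.72·(1−0.72)^3 = 0.72·0.021952 = 0.0158054
Odds = (0.21/0.50) × (0.0158054/0.1029) = 0.42 × 0.1536 ≈ 0.0645

0.0645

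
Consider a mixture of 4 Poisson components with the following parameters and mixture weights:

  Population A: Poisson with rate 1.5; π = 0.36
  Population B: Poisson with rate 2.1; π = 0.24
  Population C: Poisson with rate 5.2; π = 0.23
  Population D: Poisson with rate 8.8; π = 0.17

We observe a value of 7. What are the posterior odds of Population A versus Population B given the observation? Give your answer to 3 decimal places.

0.259

Posterior odds = (w_i f_i(x)) / (w_j f_j(x)); the normalising sum cancels.
Component likelihoods at x = 7:
  f_A = e^(−1.5)·1.5^7/7! = 0.000756426
  f_B = e^(−2.1)·2.1^7/7! = 0.00437609
  f_C = e^(−5.2)·5.2^7/7! = 0.112528
  f_D = e^(−8.8)·8.8^7/7! = 0.122224
Odds = (0.36/0.24) × (0.000756426/0.00437609) = 1.5 × 0.172854 ≈ 0.259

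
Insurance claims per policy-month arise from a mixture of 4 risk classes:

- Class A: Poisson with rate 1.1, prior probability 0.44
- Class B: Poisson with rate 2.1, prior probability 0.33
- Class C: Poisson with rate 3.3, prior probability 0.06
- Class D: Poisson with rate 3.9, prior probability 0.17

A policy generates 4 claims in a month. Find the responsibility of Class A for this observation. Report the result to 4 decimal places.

0.1042

Posterior ∝ prior × likelihood, so P(k | x) ∝ π_k f_k(x); normalise over all components.
Poisson probabilities:
  L_A = e^(−1.1)·1.1^4/4! = 0.0203065
  L_B = e^(−2.1)·2.1^4/4! = 0.099231
  L_C = e^(−3.3)·3.3^4/4! = 0.182252
  L_D = e^(−3.9)·3.9^4/4! = 0.195119
Unnormalised posteriors:
  π_A·L_A = 0.44 × 0.0203065 = 0.00893487
  π_B·L_B = 0.33 × 0.099231 = 0.0327462
  π_C·L_C = 0.06 × 0.182252 = 0.0109351
  π_D·L_D = 0.17 × 0.195119 = 0.0331702
Evidence: 0.00893487 + 0.0327462 + 0.0109351 + 0.0331702 = 0.0857864
So the posterior for Class A is 0.00893487 / 0.0857864 ≈ 0.1042.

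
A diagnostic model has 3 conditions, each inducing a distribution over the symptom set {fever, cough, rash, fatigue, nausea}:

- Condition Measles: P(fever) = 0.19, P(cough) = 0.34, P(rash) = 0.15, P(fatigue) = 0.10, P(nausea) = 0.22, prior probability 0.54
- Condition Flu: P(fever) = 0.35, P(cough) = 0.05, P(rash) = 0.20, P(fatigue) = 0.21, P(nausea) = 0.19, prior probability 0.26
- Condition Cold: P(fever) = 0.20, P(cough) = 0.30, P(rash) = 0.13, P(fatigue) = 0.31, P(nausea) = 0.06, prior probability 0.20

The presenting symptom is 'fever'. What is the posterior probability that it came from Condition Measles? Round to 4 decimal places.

Apply Bayes' rule: the posterior for each component is proportional to its prior times its likelihood at x.
Evaluate each component's likelihood at the observed value:
  p_Measles = 0.19
  p_Flu = 0.35
  p_Cold = 0.2
Weight by the priors:
  π_Measles·p_Measles = 0.54 × 0.19 = 0.1026
  π_Flu·p_Flu = 0.26 × 0.35 = 0.091
  π_Cold·p_Cold = 0.20 × 0.2 = 0.04
Evidence: 0.1026 + 0.091 + 0.04 = 0.2336
Responsibility of Condition Measles: 0.1026 / 0.2336 ≈ 0.4392

0.4392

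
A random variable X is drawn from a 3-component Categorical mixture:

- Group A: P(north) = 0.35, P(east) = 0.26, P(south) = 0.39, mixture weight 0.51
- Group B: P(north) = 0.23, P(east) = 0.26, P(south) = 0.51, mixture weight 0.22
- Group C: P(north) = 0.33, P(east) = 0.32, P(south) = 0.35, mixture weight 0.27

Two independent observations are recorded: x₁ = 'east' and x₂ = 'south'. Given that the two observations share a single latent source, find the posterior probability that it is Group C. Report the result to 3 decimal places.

The responsibility of component k is P(Z=k) f_k(x) divided by Σ_j P(Z=j) f_j(x).
Since both observations come from the same component, the likelihood for component k is f_k(x₁)·f_k(x₂).
  L_A = [P(east | comp) = 0.26] × [0.39] = 0.1014
  L_B = [P(east | comp) = 0.26] × [0.51] = 0.1326
  L_C = [P(east | comp) = 0.32] × [0.35] = 0.112
Prior × likelihood for each component:
  P(Z=A)·L_A = 0.51 × 0.1014 = 0.051714
  P(Z=B)·L_B = 0.22 × 0.1326 = 0.029172
  P(Z=C)·L_C = 0.27 × 0.112 = 0.03024
Evidence: 0.051714 + 0.029172 + 0.03024 = 0.111126
P(Group C | data) ≈ 0.272

0.272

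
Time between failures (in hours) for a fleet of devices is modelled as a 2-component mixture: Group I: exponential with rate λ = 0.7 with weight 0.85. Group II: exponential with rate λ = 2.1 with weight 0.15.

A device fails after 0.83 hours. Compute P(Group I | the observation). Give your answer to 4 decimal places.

The responsibility of component k is π_k f_k(x) divided by Σ_j π_j f_j(x).
Exponential densities:
  p_I = 0.7·e^(−0.7·0.83) = 0.7·e^(−0.5810) = 0.391537
  p_II = 2.1·e^(−2.1·0.83) = 2.1·e^(−1.7430) = 0.367489
Weight by the priors:
  π_I·p_I = 0.85 × 0.391537 = 0.332807
  π_II·p_II = 0.15 × 0.367489 = 0.0551233
Normaliser: 0.332807 + 0.0551233 = 0.38793
P(Group I | data) ≈ 0.8579

0.8579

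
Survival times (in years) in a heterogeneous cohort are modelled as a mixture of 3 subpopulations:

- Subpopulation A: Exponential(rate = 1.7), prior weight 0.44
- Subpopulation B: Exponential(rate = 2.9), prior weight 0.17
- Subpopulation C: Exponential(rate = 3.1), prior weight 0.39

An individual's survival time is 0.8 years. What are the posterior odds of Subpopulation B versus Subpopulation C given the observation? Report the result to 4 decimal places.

Only the two components matter; the odds are (π_i f_i(x)) / (π_j f_j(x)).
Evaluate each component's likelihood at the observed value:
  f_A = 1.7·e^(−1.7·0.8) = 1.7·e^(−1.3600) = 0.436323
  f_B = 2.9·e^(−2.9·0.8) = 2.9·e^(−2.3200) = 0.284993
  f_C = 3.1·e^(−3.1·0.8) = 3.1·e^(−2.4800) = 0.259604
0.0484489 / 0.101246 ≈ 0.4785

0.4785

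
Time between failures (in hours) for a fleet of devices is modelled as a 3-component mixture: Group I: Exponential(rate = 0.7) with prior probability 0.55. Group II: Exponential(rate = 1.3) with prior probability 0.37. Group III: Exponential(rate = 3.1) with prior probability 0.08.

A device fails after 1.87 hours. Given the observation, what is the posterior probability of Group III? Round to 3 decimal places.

By Bayes' theorem, P(k | x) = w_k f_k(x) / Σ_j w_j f_j(x).
Evaluate each component's likelihood at the observed value:
  f_I = 0.7·e^(−0.7·1.87) = 0.7·e^(−1.3090) = 0.189063
  f_II = 1.3·e^(−1.3·1.87) = 1.3·e^(−2.4310) = 0.114333
  f_III = 3.1·e^(−3.1·1.87) = 3.1·e^(−5.7970) = 0.00941362
Multiply by the mixture weights:
  w_I·f_I = 0.55 × 0.189063 = 0.103985
  w_II·f_II = 0.37 × 0.114333 = 0.0423034
  w_III·f_III = 0.08 × 0.00941362 = 0.000753089
Evidence: 0.103985 + 0.0423034 + 0.000753089 = 0.147041
P(Group III | 1.87 hours) = 0.000753089 / 0.147041 ≈ 0.005

0.005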